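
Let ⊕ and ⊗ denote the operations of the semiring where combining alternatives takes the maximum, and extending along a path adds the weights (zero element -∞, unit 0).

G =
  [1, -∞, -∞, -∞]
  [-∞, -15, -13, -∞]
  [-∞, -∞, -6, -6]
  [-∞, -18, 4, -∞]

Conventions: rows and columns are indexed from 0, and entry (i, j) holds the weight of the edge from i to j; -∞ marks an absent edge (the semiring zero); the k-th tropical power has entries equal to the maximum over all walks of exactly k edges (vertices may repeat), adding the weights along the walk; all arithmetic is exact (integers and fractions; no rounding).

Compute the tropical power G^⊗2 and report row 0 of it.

G^⊗2:
  [2, -∞, -∞, -∞]
  [-∞, -30, -19, -19]
  [-∞, -24, -2, -12]
  [-∞, -33, -2, -2]
Answer: row 0 of G^⊗2 = [2, -∞, -∞, -∞]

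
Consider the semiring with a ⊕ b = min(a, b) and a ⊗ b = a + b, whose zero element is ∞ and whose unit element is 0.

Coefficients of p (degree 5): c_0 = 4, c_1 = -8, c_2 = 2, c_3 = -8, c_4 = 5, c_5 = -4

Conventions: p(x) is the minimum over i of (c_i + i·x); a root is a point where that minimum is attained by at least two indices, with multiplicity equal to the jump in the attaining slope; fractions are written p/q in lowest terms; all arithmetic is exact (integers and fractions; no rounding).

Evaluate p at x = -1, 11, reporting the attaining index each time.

p(-1) = min(4+0·(-1)=4, -8+1·(-1)=-9, 2+2·(-1)=0, -8+3·(-1)=-11, 5+4·(-1)=1, -4+5·(-1)=-9) = -11 (attained by i=3)
p(11) = min(4+0·11=4, -8+1·11=3, 2+2·11=24, -8+3·11=25, 5+4·11=49, -4+5·11=51) = 3 (attained by i=1)
Answer: p(-1) = -11; p(11) = 3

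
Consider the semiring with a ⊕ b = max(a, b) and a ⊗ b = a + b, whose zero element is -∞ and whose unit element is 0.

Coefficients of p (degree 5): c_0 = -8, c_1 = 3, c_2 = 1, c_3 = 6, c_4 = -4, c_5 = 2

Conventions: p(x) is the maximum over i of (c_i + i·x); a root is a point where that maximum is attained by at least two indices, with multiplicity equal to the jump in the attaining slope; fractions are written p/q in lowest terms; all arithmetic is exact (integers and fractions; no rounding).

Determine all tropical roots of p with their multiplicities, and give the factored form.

hull edge (i=0, c=-8) to (i=1, c=3): slope 11, span 1
hull edge (i=1, c=3) to (i=3, c=6): slope 3/2, span 2
hull edge (i=3, c=6) to (i=5, c=2): slope -2, span 2
Factored form: p(x) = 2 ⊗ (x ⊕ (-11)) ⊗ (x ⊕ (-3/2)) ⊗ (x ⊕ (-3/2)) ⊗ (x ⊕ 2) ⊗ (x ⊕ 2)
Answer: roots = -11 (mult 1), -3/2 (mult 2), 2 (mult 2)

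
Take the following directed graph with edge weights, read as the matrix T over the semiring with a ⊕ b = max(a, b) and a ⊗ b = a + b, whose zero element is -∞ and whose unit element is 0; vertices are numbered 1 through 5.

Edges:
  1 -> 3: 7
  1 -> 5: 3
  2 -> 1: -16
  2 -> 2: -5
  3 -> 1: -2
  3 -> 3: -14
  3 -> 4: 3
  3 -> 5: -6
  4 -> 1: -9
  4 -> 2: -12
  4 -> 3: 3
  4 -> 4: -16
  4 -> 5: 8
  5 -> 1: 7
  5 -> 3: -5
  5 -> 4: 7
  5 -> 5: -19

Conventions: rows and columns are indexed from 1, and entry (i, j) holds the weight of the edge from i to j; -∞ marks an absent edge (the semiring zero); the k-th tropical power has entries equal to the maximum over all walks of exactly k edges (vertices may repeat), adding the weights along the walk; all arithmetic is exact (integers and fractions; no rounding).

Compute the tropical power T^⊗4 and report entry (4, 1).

T^⊗2:
  [10, -∞, -2, 10, 1]
  [-21, -10, -9, -∞, -13]
  [1, -9, 6, 1, 11]
  [15, -17, 3, 15, -3]
  [-2, -5, 14, -2, 15]
T^⊗3:
  [8, -2, 17, 8, 18]
  [-6, -15, -14, -6, -15]
  [18, -11, 8, 18, 9]
  [6, 3, 22, 6, 23]
  [22, -10, 10, 22, 8]
T^⊗4:
  [25, -4, 15, 25, 16]
  [-8, -18, 1, -8, 2]
  [16, 6, 25, 16, 26]
  [30, -2, 18, 30, 16]
  [15, 10, 29, 15, 30]
Key observation: the optimum is the walk 4->5->4->5->1, with weight 8 + 7 + 8 + 7 = 30.
Optimal value attained by: walk 4->5->4->5->1.
Answer: (T^⊗4)[4][1] = 30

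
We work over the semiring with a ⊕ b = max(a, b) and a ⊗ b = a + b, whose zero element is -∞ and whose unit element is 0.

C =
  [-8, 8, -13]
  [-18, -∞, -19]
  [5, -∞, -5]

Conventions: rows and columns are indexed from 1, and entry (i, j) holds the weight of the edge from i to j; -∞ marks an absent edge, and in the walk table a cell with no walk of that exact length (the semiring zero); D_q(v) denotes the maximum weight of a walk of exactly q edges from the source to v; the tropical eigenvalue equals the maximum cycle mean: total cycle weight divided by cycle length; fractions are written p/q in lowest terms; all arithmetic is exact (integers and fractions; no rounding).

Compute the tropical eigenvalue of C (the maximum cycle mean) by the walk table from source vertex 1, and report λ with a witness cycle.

q=0: [0, -∞, -∞]
q=1: [-8, 8, -13]
q=2: [-8, 0, -11]
q=3: [-6, 0, -16]
Optimal cycle mean attained by: cycle 1->2->3->1, total 8 + (-19) + 5, length 3.
Answer: λ = -2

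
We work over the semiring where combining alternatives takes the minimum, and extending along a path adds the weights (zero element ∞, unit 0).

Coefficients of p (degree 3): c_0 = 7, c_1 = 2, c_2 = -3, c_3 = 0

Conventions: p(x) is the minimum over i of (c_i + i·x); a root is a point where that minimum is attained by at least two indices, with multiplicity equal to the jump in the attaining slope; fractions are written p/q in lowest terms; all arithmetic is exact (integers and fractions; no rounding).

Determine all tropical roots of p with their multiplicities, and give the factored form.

hull edge (i=0, c=7) to (i=2, c=-3): slope -5, span 2
hull edge (i=2, c=-3) to (i=3, c=0): slope 3, span 1
Factored form: p(x) = 0 ⊗ (x ⊕ (-3)) ⊗ (x ⊕ 5) ⊗ (x ⊕ 5)
Answer: roots = -3 (mult 1), 5 (mult 2)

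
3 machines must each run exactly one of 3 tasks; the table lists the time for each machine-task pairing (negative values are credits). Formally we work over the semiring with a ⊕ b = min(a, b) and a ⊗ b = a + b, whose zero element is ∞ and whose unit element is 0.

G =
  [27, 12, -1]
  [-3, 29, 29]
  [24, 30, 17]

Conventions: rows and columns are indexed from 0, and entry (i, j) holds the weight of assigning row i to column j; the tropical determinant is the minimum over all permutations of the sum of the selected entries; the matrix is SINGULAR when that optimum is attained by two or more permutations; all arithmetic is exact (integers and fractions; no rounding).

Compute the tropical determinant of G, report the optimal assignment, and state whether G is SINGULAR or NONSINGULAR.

σ = (0, 1, 2): 27 + 29 + 17 = 73
σ = (0, 2, 1): 27 + 29 + 30 = 86
σ = (1, 0, 2): 12 + (-3) + 17 = 26
σ = (1, 2, 0): 12 + 29 + 24 = 65
σ = (2, 0, 1): (-1) + (-3) + 30 = 26
σ = (2, 1, 0): (-1) + 29 + 24 = 52
Optimal value attained by: σ = (1, 0, 2).
Answer: det⊕(G) = 26; verdict: SINGULAR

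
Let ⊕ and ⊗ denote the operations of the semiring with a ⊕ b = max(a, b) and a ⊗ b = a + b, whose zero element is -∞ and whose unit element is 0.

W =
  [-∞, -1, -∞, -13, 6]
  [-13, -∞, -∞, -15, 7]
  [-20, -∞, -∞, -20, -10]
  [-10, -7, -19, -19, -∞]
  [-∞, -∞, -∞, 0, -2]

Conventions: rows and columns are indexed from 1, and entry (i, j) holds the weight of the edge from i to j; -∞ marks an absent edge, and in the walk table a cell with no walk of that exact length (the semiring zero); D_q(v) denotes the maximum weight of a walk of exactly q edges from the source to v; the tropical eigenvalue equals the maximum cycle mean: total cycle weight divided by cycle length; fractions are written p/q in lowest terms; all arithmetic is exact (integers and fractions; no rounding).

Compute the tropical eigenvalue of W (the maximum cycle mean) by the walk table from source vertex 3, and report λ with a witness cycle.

q=0: [-∞, -∞, 0, -∞, -∞]
q=1: [-20, -∞, -∞, -20, -10]
q=2: [-30, -21, -39, -10, -12]
q=3: [-20, -17, -29, -12, -14]
q=4: [-22, -19, -31, -14, -10]
q=5: [-24, -21, -33, -10, -12]
Optimal cycle mean attained by: cycle 2->5->4->2, total 7 + 0 + (-7), length 3.
Answer: λ = 0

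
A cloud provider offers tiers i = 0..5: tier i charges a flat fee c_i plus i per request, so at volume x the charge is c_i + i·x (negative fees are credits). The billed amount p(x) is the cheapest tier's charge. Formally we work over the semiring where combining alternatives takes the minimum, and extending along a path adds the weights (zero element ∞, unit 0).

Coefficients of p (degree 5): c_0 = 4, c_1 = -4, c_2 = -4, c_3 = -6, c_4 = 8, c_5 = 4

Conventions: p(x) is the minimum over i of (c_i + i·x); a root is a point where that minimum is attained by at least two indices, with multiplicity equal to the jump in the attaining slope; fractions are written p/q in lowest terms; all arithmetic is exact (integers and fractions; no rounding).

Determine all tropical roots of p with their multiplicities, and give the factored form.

hull edge (i=0, c=4) to (i=1, c=-4): slope -8, span 1
hull edge (i=1, c=-4) to (i=3, c=-6): slope -1, span 2
hull edge (i=3, c=-6) to (i=5, c=4): slope 5, span 2
Factored form: p(x) = 4 ⊗ (x ⊕ (-5)) ⊗ (x ⊕ (-5)) ⊗ (x ⊕ 1) ⊗ (x ⊕ 1) ⊗ (x ⊕ 8)
Answer: roots = -5 (mult 2), 1 (mult 2), 8 (mult 1)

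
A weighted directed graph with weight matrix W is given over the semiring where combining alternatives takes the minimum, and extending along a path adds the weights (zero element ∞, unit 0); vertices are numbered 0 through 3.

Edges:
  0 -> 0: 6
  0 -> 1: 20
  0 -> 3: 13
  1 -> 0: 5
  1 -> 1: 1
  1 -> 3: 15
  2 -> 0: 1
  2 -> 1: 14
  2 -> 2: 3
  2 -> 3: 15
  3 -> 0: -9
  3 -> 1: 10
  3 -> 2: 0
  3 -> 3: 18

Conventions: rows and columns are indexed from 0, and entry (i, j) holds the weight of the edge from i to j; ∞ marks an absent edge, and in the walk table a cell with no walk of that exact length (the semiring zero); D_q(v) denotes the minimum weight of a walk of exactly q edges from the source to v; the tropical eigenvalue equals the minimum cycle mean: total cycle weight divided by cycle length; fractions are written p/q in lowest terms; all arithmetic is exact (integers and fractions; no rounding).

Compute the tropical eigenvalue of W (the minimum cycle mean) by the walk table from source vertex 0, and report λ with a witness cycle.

q=0: [0, ∞, ∞, ∞]
q=1: [6, 20, ∞, 13]
q=2: [4, 21, 13, 19]
q=3: [10, 22, 16, 17]
q=4: [8, 23, 17, 23]
Optimal cycle mean attained by: cycle 1->1, total 1, length 1.
Answer: λ = 1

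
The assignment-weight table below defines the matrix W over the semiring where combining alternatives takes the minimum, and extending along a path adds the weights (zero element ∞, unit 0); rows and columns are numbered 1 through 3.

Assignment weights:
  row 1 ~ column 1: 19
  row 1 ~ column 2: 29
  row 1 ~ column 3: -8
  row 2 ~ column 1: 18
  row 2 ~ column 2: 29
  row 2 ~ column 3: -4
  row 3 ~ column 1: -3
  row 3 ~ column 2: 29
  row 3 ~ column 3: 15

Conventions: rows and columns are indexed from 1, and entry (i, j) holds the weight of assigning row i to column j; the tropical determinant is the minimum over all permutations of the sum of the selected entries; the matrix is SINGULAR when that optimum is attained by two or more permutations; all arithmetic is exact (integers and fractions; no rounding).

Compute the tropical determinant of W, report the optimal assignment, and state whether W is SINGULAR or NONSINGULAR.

σ = (1, 2, 3): 19 + 29 + 15 = 63
σ = (1, 3, 2): 19 + (-4) + 29 = 44
σ = (2, 1, 3): 29 + 18 + 15 = 62
σ = (2, 3, 1): 29 + (-4) + (-3) = 22
σ = (3, 1, 2): (-8) + 18 + 29 = 39
σ = (3, 2, 1): (-8) + 29 + (-3) = 18
Optimal value attained by: σ = (3, 2, 1).
Answer: det⊕(W) = 18; verdict: NONSINGULAR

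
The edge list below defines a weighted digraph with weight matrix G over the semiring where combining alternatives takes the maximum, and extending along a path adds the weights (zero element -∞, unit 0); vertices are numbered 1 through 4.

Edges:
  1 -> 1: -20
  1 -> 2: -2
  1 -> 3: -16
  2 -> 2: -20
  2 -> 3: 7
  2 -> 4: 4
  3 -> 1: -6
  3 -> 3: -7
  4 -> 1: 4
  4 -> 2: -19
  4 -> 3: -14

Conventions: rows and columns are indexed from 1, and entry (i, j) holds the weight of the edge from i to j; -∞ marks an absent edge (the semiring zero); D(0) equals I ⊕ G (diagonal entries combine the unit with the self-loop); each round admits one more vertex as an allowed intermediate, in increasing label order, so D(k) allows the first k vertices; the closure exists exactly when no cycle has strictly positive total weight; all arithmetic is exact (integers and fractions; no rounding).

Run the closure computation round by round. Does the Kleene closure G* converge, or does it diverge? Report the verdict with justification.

D(0):
  [0, -2, -16, -∞]
  [-∞, 0, 7, 4]
  [-6, -∞, 0, -∞]
  [4, -19, -14, 0]
D(1):
  [0, -2, -16, -∞]
  [-∞, 0, 7, 4]
  [-6, -8, 0, -∞]
  [4, 2, -12, 0]
Detection: at round 2, diagonal entry (4, 4) turns strictly positive.
Key observation: the cycle 4->1->2->4 has total weight 4 + (-2) + 4, which is strictly positive.
Answer: DIVERGES — positive cycle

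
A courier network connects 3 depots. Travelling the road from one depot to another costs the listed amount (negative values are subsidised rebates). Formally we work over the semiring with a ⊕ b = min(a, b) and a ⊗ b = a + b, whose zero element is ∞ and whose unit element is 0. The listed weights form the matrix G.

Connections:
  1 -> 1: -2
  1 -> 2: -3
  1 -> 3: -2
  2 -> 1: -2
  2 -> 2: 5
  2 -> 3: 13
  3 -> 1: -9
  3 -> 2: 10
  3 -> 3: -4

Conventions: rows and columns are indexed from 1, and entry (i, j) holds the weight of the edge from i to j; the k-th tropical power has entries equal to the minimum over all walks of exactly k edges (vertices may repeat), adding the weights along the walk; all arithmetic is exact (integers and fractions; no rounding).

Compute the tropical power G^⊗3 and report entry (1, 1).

G^⊗2:
  [-11, -5, -6]
  [-4, -5, -4]
  [-13, -12, -11]
G^⊗3:
  [-15, -14, -13]
  [-13, -7, -8]
  [-20, -16, -15]
Key observation: the optimum is the walk 1->3->3->1, with weight (-2) + (-4) + (-9) = -15.
Optimal value attained by: walk 1->3->3->1.
Answer: (G^⊗3)[1][1] = -15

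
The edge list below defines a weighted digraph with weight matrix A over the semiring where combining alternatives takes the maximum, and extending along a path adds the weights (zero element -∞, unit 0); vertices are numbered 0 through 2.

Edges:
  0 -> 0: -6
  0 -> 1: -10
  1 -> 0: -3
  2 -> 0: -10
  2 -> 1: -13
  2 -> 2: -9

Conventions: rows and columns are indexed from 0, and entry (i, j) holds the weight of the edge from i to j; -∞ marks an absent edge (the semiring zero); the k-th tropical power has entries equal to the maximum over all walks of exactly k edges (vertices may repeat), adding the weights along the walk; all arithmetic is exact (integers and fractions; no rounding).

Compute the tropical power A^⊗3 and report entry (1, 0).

A^⊗2:
  [-12, -16, -∞]
  [-9, -13, -∞]
  [-16, -20, -18]
A^⊗3:
  [-18, -22, -∞]
  [-15, -19, -∞]
  [-22, -26, -27]
Key observation: the optimum is the walk 1->0->0->0, with weight (-3) + (-6) + (-6) = -15.
Optimal value attained by: walk 1->0->0->0.
Answer: (A^⊗3)[1][0] = -15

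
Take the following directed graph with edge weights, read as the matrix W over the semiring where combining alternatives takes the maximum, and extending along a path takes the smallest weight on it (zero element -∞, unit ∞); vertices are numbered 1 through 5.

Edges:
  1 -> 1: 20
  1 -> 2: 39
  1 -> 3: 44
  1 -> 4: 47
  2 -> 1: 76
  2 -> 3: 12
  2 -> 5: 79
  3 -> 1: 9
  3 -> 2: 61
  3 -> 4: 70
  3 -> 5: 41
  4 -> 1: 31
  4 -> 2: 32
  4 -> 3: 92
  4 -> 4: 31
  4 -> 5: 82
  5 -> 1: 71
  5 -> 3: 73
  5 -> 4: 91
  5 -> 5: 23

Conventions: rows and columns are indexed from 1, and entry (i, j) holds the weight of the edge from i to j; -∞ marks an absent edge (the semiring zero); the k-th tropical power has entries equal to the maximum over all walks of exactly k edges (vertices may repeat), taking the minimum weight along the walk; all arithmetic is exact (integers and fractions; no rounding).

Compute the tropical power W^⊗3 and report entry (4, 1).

W^⊗2:
  [39, 44, 47, 44, 47]
  [71, 39, 73, 79, 23]
  [61, 32, 70, 41, 70]
  [71, 61, 73, 82, 41]
  [31, 61, 91, 70, 82]
W^⊗3:
  [47, 47, 47, 47, 44]
  [39, 61, 79, 70, 79]
  [70, 61, 70, 70, 41]
  [61, 61, 82, 70, 82]
  [71, 61, 73, 82, 70]
Key observation: the optimum is the walk 4->3->2->1, with weight 92 min 61 min 76 = 61.
Optimal value attained by: walk 4->3->2->1.
Answer: (W^⊗3)[4][1] = 61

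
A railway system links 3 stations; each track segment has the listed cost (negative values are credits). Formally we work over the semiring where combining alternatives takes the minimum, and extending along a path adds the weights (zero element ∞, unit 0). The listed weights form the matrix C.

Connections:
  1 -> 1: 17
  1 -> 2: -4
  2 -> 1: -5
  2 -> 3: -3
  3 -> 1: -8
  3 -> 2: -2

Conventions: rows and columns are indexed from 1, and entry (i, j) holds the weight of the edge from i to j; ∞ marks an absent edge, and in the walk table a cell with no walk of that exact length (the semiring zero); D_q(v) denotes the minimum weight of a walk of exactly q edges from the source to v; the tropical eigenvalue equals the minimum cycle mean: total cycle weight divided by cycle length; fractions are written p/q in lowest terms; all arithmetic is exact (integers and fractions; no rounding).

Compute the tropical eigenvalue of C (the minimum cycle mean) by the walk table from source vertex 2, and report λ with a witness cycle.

q=0: [∞, 0, ∞]
q=1: [-5, ∞, -3]
q=2: [-11, -9, ∞]
q=3: [-14, -15, -12]
Optimal cycle mean attained by: cycle 1->2->3->1, total (-4) + (-3) + (-8), length 3.
Answer: λ = -5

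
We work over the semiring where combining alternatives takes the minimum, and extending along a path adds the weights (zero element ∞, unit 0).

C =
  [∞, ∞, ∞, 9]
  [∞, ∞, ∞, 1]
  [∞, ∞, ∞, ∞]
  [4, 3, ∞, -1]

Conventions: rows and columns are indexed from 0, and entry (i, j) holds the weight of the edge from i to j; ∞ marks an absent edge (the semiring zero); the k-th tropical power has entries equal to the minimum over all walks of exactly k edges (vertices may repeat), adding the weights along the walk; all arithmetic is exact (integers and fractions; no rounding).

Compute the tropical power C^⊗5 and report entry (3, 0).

C^⊗2:
  [13, 12, ∞, 8]
  [5, 4, ∞, 0]
  [∞, ∞, ∞, ∞]
  [3, 2, ∞, -2]
C^⊗3:
  [12, 11, ∞, 7]
  [4, 3, ∞, -1]
  [∞, ∞, ∞, ∞]
  [2, 1, ∞, -3]
C^⊗4:
  [11, 10, ∞, 6]
  [3, 2, ∞, -2]
  [∞, ∞, ∞, ∞]
  [1, 0, ∞, -4]
C^⊗5:
  [10, 9, ∞, 5]
  [2, 1, ∞, -3]
  [∞, ∞, ∞, ∞]
  [0, -1, ∞, -5]
Key observation: the optimum is the walk 3->3->3->3->3->0, with weight (-1) + (-1) + (-1) + (-1) + 4 = 0.
Optimal value attained by: walk 3->3->3->3->3->0.
Answer: (C^⊗5)[3][0] = 0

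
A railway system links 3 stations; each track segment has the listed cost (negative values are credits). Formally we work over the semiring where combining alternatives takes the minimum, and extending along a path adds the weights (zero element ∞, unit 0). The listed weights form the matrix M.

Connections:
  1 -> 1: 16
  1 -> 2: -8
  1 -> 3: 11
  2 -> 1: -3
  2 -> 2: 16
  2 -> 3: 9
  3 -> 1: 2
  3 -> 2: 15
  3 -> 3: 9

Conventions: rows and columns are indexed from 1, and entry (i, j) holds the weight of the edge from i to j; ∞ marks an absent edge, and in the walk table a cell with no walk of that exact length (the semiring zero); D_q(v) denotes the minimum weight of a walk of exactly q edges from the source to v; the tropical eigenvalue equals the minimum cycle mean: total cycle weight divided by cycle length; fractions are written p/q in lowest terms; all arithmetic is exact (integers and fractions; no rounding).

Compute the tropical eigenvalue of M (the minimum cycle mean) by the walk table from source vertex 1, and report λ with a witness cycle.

q=0: [0, ∞, ∞]
q=1: [16, -8, 11]
q=2: [-11, 8, 1]
q=3: [3, -19, 0]
Optimal cycle mean attained by: cycle 1->2->1, total (-8) + (-3), length 2.
Answer: λ = -11/2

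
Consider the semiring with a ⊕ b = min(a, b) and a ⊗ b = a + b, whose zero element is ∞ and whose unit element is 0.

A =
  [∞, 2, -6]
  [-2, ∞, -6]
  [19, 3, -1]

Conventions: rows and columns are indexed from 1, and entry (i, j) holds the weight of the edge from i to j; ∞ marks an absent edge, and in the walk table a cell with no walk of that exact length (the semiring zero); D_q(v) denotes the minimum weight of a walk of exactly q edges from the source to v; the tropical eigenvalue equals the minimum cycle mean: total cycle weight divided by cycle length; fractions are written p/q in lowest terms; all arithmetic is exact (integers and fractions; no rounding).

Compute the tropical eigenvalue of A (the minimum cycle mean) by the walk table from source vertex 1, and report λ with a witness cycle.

q=0: [0, ∞, ∞]
q=1: [∞, 2, -6]
q=2: [0, -3, -7]
q=3: [-5, -4, -9]
Optimal cycle mean attained by: cycle 1->3->2->1, total (-6) + 3 + (-2), length 3.
Answer: λ = -5/3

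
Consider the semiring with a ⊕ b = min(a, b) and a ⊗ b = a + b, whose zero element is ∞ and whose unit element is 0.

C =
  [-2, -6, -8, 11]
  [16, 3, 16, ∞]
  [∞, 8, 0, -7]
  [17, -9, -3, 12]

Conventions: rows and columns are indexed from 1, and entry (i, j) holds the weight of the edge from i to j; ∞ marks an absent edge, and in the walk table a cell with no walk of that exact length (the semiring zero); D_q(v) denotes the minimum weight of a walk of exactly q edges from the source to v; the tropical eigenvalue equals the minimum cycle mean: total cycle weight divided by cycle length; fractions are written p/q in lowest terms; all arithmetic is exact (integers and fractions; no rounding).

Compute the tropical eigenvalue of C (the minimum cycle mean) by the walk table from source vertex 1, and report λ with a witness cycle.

q=0: [0, ∞, ∞, ∞]
q=1: [-2, -6, -8, 11]
q=2: [-4, -8, -10, -15]
q=3: [-6, -24, -18, -17]
q=4: [-8, -26, -20, -25]
Optimal cycle mean attained by: cycle 3->4->3, total (-7) + (-3), length 2.
Answer: λ = -5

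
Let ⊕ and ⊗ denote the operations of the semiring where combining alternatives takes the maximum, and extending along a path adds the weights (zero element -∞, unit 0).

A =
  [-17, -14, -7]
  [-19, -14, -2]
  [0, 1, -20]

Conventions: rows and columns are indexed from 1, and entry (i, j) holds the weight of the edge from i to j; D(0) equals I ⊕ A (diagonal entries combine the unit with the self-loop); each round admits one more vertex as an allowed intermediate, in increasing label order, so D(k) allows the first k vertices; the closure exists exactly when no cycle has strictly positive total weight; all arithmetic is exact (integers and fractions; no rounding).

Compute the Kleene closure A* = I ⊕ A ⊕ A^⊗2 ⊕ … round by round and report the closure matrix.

D(0):
  [0, -14, -7]
  [-19, 0, -2]
  [0, 1, 0]
D(1):
  [0, -14, -7]
  [-19, 0, -2]
  [0, 1, 0]
D(2):
  [0, -14, -7]
  [-19, 0, -2]
  [0, 1, 0]
D(3):
  [0, -6, -7]
  [-2, 0, -2]
  [0, 1, 0]
Answer: A* = [[0, -6, -7], [-2, 0, -2], [0, 1, 0]]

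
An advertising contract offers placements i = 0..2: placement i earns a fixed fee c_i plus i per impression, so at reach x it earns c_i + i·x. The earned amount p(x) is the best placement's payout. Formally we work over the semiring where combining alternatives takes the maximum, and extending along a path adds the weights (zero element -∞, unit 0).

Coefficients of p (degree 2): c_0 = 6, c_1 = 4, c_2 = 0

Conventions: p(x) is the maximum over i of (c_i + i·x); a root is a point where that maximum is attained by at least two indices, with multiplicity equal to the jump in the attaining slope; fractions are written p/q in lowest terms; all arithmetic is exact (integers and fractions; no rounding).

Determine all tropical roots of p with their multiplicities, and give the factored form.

hull edge (i=0, c=6) to (i=1, c=4): slope -2, span 1
hull edge (i=1, c=4) to (i=2, c=0): slope -4, span 1
Factored form: p(x) = 0 ⊗ (x ⊕ 2) ⊗ (x ⊕ 4)
Answer: roots = 2 (mult 1), 4 (mult 1)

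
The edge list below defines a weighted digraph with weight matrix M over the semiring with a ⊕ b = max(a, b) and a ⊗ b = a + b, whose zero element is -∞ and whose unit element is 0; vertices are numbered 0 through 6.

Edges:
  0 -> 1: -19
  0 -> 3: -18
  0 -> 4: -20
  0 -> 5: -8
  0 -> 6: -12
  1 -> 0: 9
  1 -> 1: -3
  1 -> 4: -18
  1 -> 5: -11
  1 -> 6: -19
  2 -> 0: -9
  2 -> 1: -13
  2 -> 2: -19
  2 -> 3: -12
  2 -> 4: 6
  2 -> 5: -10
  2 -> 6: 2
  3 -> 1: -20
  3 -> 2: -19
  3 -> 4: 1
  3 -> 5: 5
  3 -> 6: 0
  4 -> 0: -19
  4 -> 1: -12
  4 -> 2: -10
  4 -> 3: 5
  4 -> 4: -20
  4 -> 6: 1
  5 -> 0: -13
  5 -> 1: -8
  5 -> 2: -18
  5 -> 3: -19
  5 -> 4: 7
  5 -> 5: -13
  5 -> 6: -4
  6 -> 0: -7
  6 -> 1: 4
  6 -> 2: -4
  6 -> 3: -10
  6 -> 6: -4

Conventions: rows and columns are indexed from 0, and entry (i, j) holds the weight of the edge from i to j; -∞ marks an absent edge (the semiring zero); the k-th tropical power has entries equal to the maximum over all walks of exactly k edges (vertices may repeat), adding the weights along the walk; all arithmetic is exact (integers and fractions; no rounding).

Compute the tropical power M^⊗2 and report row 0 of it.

M^⊗2:
  [-10, -8, -16, -15, -1, -13, -12]
  [6, -6, -23, -9, -4, 1, -3]
  [-4, 6, -2, 11, -3, -7, 7]
  [-7, 4, -4, 6, 12, -8, 2]
  [-3, 5, -3, -9, 6, 10, 5]
  [1, 0, -3, 12, -6, -14, 8]
  [13, 1, -8, -14, 2, -5, -2]
Answer: row 0 of M^⊗2 = [-10, -8, -16, -15, -1, -13, -12]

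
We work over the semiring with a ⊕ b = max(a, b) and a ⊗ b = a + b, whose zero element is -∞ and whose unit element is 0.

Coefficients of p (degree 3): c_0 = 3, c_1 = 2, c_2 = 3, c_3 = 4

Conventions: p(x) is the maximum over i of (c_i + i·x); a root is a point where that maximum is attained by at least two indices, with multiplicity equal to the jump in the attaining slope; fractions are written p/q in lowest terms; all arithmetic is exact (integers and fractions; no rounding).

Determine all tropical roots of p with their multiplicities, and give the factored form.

hull edge (i=0, c=3) to (i=3, c=4): slope 1/3, span 3
Factored form: p(x) = 4 ⊗ (x ⊕ (-1/3)) ⊗ (x ⊕ (-1/3)) ⊗ (x ⊕ (-1/3))
Answer: roots = -1/3 (mult 3)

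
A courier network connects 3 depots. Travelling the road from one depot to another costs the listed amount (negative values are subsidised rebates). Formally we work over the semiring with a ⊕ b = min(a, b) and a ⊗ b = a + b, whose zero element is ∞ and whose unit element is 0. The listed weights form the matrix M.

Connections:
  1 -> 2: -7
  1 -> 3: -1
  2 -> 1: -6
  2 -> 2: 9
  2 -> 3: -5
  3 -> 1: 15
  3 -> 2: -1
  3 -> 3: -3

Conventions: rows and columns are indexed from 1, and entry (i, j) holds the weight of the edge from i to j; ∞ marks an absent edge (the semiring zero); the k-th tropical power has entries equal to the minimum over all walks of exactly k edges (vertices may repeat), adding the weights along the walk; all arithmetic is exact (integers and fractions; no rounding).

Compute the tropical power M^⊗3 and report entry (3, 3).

M^⊗2:
  [-13, -2, -12]
  [3, -13, -8]
  [-7, -4, -6]
M^⊗3:
  [-8, -20, -15]
  [-19, -9, -18]
  [-10, -14, -9]
Key observation: the optimum is the walk 3->2->3->3, with weight (-1) + (-5) + (-3) = -9.
Optimal value attained by: walk 3->2->3->3.
Answer: (M^⊗3)[3][3] = -9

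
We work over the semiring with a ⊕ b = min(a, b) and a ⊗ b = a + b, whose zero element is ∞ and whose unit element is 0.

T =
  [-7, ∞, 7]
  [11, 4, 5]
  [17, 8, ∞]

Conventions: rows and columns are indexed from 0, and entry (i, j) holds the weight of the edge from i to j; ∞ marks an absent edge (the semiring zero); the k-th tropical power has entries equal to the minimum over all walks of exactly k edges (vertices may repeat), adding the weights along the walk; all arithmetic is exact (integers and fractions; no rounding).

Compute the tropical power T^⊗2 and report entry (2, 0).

T^⊗2:
  [-14, 15, 0]
  [4, 8, 9]
  [10, 12, 13]
Key observation: the optimum is the walk 2->0->0, with weight 17 + (-7) = 10.
Optimal value attained by: walk 2->0->0.
Answer: (T^⊗2)[2][0] = 10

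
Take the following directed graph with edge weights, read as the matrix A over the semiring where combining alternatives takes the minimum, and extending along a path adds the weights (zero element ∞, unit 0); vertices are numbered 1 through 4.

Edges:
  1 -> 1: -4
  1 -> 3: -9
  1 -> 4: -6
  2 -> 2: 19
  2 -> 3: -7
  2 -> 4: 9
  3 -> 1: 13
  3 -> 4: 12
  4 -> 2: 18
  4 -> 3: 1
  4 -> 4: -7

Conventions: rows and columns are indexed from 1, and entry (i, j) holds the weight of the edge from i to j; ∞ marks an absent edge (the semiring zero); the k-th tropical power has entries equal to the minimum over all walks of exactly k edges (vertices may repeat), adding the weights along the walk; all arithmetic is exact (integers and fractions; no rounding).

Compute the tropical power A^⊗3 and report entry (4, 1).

A^⊗2:
  [-8, 12, -13, -13]
  [6, 27, 10, 2]
  [9, 30, 4, 5]
  [14, 11, -6, -14]
A^⊗3:
  [-12, 5, -17, -20]
  [2, 20, -3, -5]
  [5, 23, 0, -2]
  [7, 4, -13, -21]
Key observation: the optimum is the walk 4->4->3->1, with weight (-7) + 1 + 13 = 7.
Optimal value attained by: walk 4->4->3->1.
Answer: (A^⊗3)[4][1] = 7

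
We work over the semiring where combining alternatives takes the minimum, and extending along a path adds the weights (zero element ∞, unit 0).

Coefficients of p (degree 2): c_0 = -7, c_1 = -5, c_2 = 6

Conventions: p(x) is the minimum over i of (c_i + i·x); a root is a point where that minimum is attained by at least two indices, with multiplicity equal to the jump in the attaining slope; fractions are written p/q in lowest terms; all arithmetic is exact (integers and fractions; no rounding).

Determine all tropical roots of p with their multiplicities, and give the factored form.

hull edge (i=0, c=-7) to (i=1, c=-5): slope 2, span 1
hull edge (i=1, c=-5) to (i=2, c=6): slope 11, span 1
Factored form: p(x) = 6 ⊗ (x ⊕ (-11)) ⊗ (x ⊕ (-2))
Answer: roots = -11 (mult 1), -2 (mult 1)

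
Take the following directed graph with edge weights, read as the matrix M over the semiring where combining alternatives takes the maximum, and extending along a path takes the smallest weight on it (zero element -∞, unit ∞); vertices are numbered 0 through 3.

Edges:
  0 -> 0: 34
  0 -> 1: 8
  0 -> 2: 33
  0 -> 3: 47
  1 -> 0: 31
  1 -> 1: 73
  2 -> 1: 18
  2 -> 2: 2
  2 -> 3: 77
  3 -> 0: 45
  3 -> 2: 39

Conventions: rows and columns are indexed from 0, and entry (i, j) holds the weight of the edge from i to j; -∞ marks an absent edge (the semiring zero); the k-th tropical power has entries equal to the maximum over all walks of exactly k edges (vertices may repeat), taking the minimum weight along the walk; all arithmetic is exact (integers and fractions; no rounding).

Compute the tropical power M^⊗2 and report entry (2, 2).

M^⊗2:
  [45, 18, 39, 34]
  [31, 73, 31, 31]
  [45, 18, 39, 2]
  [34, 18, 33, 45]
Key observation: the optimum is the walk 2->3->2, with weight 77 min 39 = 39.
Optimal value attained by: walk 2->3->2.
Answer: (M^⊗2)[2][2] = 39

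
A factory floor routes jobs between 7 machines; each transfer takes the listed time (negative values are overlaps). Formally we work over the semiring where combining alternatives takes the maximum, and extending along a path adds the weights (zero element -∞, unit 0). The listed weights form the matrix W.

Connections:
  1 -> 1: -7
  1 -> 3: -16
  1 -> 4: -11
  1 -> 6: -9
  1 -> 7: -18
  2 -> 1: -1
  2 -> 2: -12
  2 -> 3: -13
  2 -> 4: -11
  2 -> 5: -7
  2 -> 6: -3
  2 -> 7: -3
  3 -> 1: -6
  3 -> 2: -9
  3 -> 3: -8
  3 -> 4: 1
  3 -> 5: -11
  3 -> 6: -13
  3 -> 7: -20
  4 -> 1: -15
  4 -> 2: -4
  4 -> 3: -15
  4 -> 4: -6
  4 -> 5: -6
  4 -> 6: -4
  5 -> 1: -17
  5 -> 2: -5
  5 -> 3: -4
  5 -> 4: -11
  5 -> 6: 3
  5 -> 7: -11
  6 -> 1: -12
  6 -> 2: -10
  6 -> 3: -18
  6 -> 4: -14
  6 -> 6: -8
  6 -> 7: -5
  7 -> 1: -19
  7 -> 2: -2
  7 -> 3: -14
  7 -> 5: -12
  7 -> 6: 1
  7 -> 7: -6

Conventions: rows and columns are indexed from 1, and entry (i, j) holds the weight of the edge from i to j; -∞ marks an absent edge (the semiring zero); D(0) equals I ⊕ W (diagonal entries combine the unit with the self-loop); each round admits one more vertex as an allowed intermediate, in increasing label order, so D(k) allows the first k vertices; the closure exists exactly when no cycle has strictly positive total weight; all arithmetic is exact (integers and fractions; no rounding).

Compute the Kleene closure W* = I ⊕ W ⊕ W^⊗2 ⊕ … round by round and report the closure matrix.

D(0):
  [0, -∞, -16, -11, -∞, -9, -18]
  [-1, 0, -13, -11, -7, -3, -3]
  [-6, -9, 0, 1, -11, -13, -20]
  [-15, -4, -15, 0, -6, -4, -∞]
  [-17, -5, -4, -11, 0, 3, -11]
  [-12, -10, -18, -14, -∞, 0, -5]
  [-19, -2, -14, -∞, -12, 1, 0]
D(1):
  [0, -∞, -16, -11, -∞, -9, -18]
  [-1, 0, -13, -11, -7, -3, -3]
  [-6, -9, 0, 1, -11, -13, -20]
  [-15, -4, -15, 0, -6, -4, -33]
  [-17, -5, -4, -11, 0, 3, -11]
  [-12, -10, -18, -14, -∞, 0, -5]
  [-19, -2, -14, -30, -12, 1, 0]
D(2):
  [0, -∞, -16, -11, -∞, -9, -18]
  [-1, 0, -13, -11, -7, -3, -3]
  [-6, -9, 0, 1, -11, -12, -12]
  [-5, -4, -15, 0, -6, -4, -7]
  [-6, -5, -4, -11, 0, 3, -8]
  [-11, -10, -18, -14, -17, 0, -5]
  [-3, -2, -14, -13, -9, 1, 0]
D(3):
  [0, -25, -16, -11, -27, -9, -18]
  [-1, 0, -13, -11, -7, -3, -3]
  [-6, -9, 0, 1, -11, -12, -12]
  [-5, -4, -15, 0, -6, -4, -7]
  [-6, -5, -4, -3, 0, 3, -8]
  [-11, -10, -18, -14, -17, 0, -5]
  [-3, -2, -14, -13, -9, 1, 0]
D(4):
  [0, -15, -16, -11, -17, -9, -18]
  [-1, 0, -13, -11, -7, -3, -3]
  [-4, -3, 0, 1, -5, -3, -6]
  [-5, -4, -15, 0, -6, -4, -7]
  [-6, -5, -4, -3, 0, 3, -8]
  [-11, -10, -18, -14, -17, 0, -5]
  [-3, -2, -14, -13, -9, 1, 0]
D(5):
  [0, -15, -16, -11, -17, -9, -18]
  [-1, 0, -11, -10, -7, -3, -3]
  [-4, -3, 0, 1, -5, -2, -6]
  [-5, -4, -10, 0, -6, -3, -7]
  [-6, -5, -4, -3, 0, 3, -8]
  [-11, -10, -18, -14, -17, 0, -5]
  [-3, -2, -13, -12, -9, 1, 0]
D(6):
  [0, -15, -16, -11, -17, -9, -14]
  [-1, 0, -11, -10, -7, -3, -3]
  [-4, -3, 0, 1, -5, -2, -6]
  [-5, -4, -10, 0, -6, -3, -7]
  [-6, -5, -4, -3, 0, 3, -2]
  [-11, -10, -18, -14, -17, 0, -5]
  [-3, -2, -13, -12, -9, 1, 0]
D(7):
  [0, -15, -16, -11, -17, -9, -14]
  [-1, 0, -11, -10, -7, -2, -3]
  [-4, -3, 0, 1, -5, -2, -6]
  [-5, -4, -10, 0, -6, -3, -7]
  [-5, -4, -4, -3, 0, 3, -2]
  [-8, -7, -18, -14, -14, 0, -5]
  [-3, -2, -13, -12, -9, 1, 0]
Answer: W* = [[0, -15, -16, -11, -17, -9, -14], [-1, 0, -11, -10, -7, -2, -3], [-4, -3, 0, 1, -5, -2, -6], [-5, -4, -10, 0, -6, -3, -7], [-5, -4, -4, -3, 0, 3, -2], [-8, -7, -18, -14, -14, 0, -5], [-3, -2, -13, -12, -9, 1, 0]]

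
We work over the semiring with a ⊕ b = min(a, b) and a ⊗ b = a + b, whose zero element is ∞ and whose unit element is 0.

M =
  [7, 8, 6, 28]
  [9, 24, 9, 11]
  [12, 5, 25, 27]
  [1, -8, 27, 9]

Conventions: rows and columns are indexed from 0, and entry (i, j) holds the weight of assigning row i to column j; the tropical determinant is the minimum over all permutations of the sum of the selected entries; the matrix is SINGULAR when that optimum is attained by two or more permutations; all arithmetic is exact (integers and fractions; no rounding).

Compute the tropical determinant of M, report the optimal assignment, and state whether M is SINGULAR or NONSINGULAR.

σ = (0, 1, 2, 3): 7 + 24 + 25 + 9 = 65
σ = (0, 1, 3, 2): 7 + 24 + 27 + 27 = 85
σ = (0, 2, 1, 3): 7 + 9 + 5 + 9 = 30
σ = (0, 2, 3, 1): 7 + 9 + 27 + (-8) = 35
σ = (0, 3, 1, 2): 7 + 11 + 5 + 27 = 50
σ = (0, 3, 2, 1): 7 + 11 + 25 + (-8) = 35
σ = (1, 0, 2, 3): 8 + 9 + 25 + 9 = 51
σ = (1, 0, 3, 2): 8 + 9 + 27 + 27 = 71
σ = (1, 2, 0, 3): 8 + 9 + 12 + 9 = 38
σ = (1, 2, 3, 0): 8 + 9 + 27 + 1 = 45
σ = (1, 3, 0, 2): 8 + 11 + 12 + 27 = 58
σ = (1, 3, 2, 0): 8 + 11 + 25 + 1 = 45
σ = (2, 0, 1, 3): 6 + 9 + 5 + 9 = 29
σ = (2, 0, 3, 1): 6 + 9 + 27 + (-8) = 34
σ = (2, 1, 0, 3): 6 + 24 + 12 + 9 = 51
σ = (2, 1, 3, 0): 6 + 24 + 27 + 1 = 58
σ = (2, 3, 0, 1): 6 + 11 + 12 + (-8) = 21
σ = (2, 3, 1, 0): 6 + 11 + 5 + 1 = 23
σ = (3, 0, 1, 2): 28 + 9 + 5 + 27 = 69
σ = (3, 0, 2, 1): 28 + 9 + 25 + (-8) = 54
σ = (3, 1, 0, 2): 28 + 24 + 12 + 27 = 91
σ = (3, 1, 2, 0): 28 + 24 + 25 + 1 = 78
σ = (3, 2, 0, 1): 28 + 9 + 12 + (-8) = 41
σ = (3, 2, 1, 0): 28 + 9 + 5 + 1 = 43
Optimal value attained by: σ = (2, 3, 0, 1).
Answer: det⊕(M) = 21; verdict: NONSINGULAR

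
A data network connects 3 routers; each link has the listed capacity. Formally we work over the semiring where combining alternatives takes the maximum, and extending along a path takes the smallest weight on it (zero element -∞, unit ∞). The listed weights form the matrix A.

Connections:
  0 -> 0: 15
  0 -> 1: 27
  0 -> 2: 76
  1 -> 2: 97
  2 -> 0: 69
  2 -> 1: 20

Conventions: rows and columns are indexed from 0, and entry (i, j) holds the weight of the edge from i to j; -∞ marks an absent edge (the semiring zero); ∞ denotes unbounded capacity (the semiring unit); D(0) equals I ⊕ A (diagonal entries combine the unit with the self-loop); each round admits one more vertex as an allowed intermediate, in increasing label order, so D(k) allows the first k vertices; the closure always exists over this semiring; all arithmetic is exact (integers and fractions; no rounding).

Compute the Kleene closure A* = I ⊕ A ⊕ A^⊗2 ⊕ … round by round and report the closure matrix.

D(0):
  [∞, 27, 76]
  [-∞, ∞, 97]
  [69, 20, ∞]
D(1):
  [∞, 27, 76]
  [-∞, ∞, 97]
  [69, 27, ∞]
D(2):
  [∞, 27, 76]
  [-∞, ∞, 97]
  [69, 27, ∞]
D(3):
  [∞, 27, 76]
  [69, ∞, 97]
  [69, 27, ∞]
Answer: A* = [[∞, 27, 76], [69, ∞, 97], [69, 27, ∞]]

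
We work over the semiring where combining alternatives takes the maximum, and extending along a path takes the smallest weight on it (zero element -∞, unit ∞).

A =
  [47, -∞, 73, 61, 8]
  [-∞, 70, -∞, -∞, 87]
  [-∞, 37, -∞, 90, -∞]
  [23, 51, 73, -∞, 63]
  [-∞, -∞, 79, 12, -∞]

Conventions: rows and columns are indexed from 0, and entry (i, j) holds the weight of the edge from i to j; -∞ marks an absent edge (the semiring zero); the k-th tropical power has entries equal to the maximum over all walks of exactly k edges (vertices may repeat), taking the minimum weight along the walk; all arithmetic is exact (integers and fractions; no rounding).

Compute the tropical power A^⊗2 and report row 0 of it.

A^⊗2:
  [47, 51, 61, 73, 61]
  [-∞, 70, 79, 12, 70]
  [23, 51, 73, -∞, 63]
  [23, 51, 63, 73, 51]
  [12, 37, 12, 79, 12]
Answer: row 0 of A^⊗2 = [47, 51, 61, 73, 61]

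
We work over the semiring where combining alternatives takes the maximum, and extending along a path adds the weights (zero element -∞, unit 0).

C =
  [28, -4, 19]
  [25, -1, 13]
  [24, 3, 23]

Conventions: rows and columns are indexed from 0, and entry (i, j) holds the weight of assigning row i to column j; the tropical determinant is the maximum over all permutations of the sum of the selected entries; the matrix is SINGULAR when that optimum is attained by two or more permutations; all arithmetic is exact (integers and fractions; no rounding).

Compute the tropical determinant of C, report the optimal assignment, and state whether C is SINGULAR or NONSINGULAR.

σ = (0, 1, 2): 28 + (-1) + 23 = 50
σ = (0, 2, 1): 28 + 13 + 3 = 44
σ = (1, 0, 2): (-4) + 25 + 23 = 44
σ = (1, 2, 0): (-4) + 13 + 24 = 33
σ = (2, 0, 1): 19 + 25 + 3 = 47
σ = (2, 1, 0): 19 + (-1) + 24 = 42
Optimal value attained by: σ = (0, 1, 2).
Answer: det⊕(C) = 50; verdict: NONSINGULAR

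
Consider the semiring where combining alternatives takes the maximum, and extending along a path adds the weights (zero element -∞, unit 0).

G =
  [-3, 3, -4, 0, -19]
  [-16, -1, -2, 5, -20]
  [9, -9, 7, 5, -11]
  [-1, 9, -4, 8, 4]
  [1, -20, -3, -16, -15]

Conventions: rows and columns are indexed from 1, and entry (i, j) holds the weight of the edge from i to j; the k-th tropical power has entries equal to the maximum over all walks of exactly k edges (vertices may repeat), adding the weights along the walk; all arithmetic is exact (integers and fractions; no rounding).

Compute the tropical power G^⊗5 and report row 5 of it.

G^⊗2:
  [5, 9, 3, 8, 4]
  [7, 14, 5, 13, 9]
  [16, 14, 14, 13, 9]
  [7, 17, 7, 16, 12]
  [6, 4, 4, 2, -12]
G^⊗3:
  [12, 17, 10, 16, 12]
  [14, 22, 12, 21, 17]
  [23, 22, 21, 21, 17]
  [16, 25, 15, 24, 20]
  [13, 11, 11, 10, 6]
G^⊗4:
  [19, 25, 17, 24, 20]
  [21, 30, 20, 29, 25]
  [30, 30, 28, 29, 25]
  [24, 33, 23, 32, 28]
  [20, 19, 18, 18, 14]
G^⊗5:
  [26, 33, 24, 32, 28]
  [29, 38, 28, 37, 33]
  [37, 38, 35, 37, 33]
  [32, 41, 31, 40, 36]
  [27, 27, 25, 26, 22]
Answer: row 5 of G^⊗5 = [27, 27, 25, 26, 22]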